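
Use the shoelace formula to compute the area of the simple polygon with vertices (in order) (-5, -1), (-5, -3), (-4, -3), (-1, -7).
Area = 2

Shoelace formula: Area = (1/2) |Σ_i (x_i · y_{i+1} − x_{i+1} · y_i)| (indices mod n). Compute each cross term:
  (-5)(-3) − (-5)(-1) = 10
  (-5)(-3) − (-4)(-3) = 3
  (-4)(-7) − (-1)(-3) = 25
  (-1)(-1) − (-5)(-7) = -34
Sum = 4, so (signed) Area = 4/2 = 2, |Area| = 2.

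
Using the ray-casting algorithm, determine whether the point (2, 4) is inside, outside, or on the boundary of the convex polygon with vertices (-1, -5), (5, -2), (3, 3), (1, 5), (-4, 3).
The point (2, 4) lies on the polygon boundary

Boundary check: the query satisfies the collinearity and bounding-box conditions for some polygon edge, so it lies exactly on the boundary.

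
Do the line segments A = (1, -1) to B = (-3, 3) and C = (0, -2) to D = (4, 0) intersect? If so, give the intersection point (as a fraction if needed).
No (intersection of containing lines falls outside at least one segment)

Parametrize and solve: t = -1/12, s = 1/3. At least one of these is outside [0, 1], so the segments do not intersect.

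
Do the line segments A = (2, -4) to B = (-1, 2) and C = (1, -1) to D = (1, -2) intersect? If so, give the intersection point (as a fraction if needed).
Yes; intersection at (1, -2) (t = 1/3 on AB, s = 1 on CD)

Parametrize AB as A + t(B − A) = (2 + -3 t, -4 + 6 t) and CD as C + s(D − C) = (1 + 0 s, -1 + -1 s). Solve the linear system for (t, s). Determinant = -3 ≠ 0, so a unique intersection of the containing lines exists. Solution: t = 1/3, s = 1 — both in [0, 1], so the segments cross. Intersection point: (1, -2).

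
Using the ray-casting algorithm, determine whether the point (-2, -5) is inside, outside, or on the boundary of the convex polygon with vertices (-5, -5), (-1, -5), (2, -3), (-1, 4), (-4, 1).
The point (-2, -5) lies on the polygon boundary

Boundary check: the query satisfies the collinearity and bounding-box conditions for some polygon edge, so it lies exactly on the boundary.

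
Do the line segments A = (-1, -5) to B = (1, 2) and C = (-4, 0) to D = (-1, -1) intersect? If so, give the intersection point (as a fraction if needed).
No (intersection of containing lines falls outside at least one segment)

Parametrize and solve: t = 12/23, s = 31/23. At least one of these is outside [0, 1], so the segments do not intersect.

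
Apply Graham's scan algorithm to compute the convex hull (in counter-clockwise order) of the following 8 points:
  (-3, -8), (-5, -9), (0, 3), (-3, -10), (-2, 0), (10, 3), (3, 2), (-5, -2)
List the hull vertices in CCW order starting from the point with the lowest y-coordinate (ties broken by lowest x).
Hull (CCW) = [(-3, -10), (10, 3), (0, 3), (-5, -2), (-5, -9)]

Graham scan procedure:
  1. Find the pivot p₀ = point with lowest y (tie → lowest x): (-3, -10).
  2. Sort the remaining points by polar angle around p₀.
  3. Walk through sorted points, maintaining a stack; pop the top while the last three entries make a non-left turn (cross product ≤ 0).
  4. Final stack is the convex hull in CCW order: (-3, -10), (10, 3), (0, 3), (-5, -2), (-5, -9).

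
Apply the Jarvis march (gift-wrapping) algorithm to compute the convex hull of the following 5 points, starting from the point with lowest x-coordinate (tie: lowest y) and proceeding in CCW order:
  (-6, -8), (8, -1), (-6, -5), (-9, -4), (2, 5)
Hull (CCW) = [(-9, -4), (-6, -8), (8, -1), (2, 5)]

Jarvis march: at each step, from the current hull vertex p, select the next vertex q as the point such that every other point lies strictly to the left of (or on) the directed line p → q. (Equivalently: for every other point r, the cross product (q − p) × (r − p) ≥ 0.)
Starting point (lowest x, tie lowest y): (-9, -4). Wrap until returning to start. Resulting hull: (-9, -4), (-6, -8), (8, -1), (2, 5).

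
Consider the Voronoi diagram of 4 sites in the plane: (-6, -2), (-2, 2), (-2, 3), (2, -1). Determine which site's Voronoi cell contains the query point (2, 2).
Nearest site = (2, -1)

The Voronoi cell of site s contains exactly those query points closer to s than to any other site. Compute squared distances from q = (2, 2) to each site:
  (2 − 2)² + (-1 − 2)² = 9
  (-2 − 2)² + (2 − 2)² = 16
  (-2 − 2)² + (3 − 2)² = 17
  (-6 − 2)² + (-2 − 2)² = 80
Minimum is attained by (2, -1), so q lies in its Voronoi cell.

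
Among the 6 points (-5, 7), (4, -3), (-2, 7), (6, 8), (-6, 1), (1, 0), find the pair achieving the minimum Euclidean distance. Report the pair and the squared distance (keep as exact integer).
Pair = ((-5, 7), (-2, 7)); squared distance = 9

Compute all C(6, 2) = 15 pairwise squared distances (x_i − x_j)² + (y_i − y_j)². The minimum is 9, attained by the pair ((-5, 7), (-2, 7)).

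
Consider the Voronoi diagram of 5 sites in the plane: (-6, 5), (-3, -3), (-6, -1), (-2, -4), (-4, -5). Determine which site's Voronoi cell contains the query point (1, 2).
Nearest site = (-3, -3)

The Voronoi cell of site s contains exactly those query points closer to s than to any other site. Compute squared distances from q = (1, 2) to each site:
  (-3 − 1)² + (-3 − 2)² = 41
  (-2 − 1)² + (-4 − 2)² = 45
  (-6 − 1)² + (-1 − 2)² = 58
  (-6 − 1)² + (5 − 2)² = 58
  (-4 − 1)² + (-5 − 2)² = 74
Minimum is attained by (-3, -3), so q lies in its Voronoi cell.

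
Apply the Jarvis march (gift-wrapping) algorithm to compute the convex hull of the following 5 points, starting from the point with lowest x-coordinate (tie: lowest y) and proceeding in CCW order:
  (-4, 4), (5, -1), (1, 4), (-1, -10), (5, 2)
Hull (CCW) = [(-4, 4), (-1, -10), (5, -1), (5, 2), (1, 4)]

Jarvis march: at each step, from the current hull vertex p, select the next vertex q as the point such that every other point lies strictly to the left of (or on) the directed line p → q. (Equivalently: for every other point r, the cross product (q − p) × (r − p) ≥ 0.)
Starting point (lowest x, tie lowest y): (-4, 4). Wrap until returning to start. Resulting hull: (-4, 4), (-1, -10), (5, -1), (5, 2), (1, 4).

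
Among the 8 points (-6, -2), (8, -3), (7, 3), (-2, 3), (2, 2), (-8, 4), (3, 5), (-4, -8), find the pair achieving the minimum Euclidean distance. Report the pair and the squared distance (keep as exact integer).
Pair = ((2, 2), (3, 5)); squared distance = 10

Compute all C(8, 2) = 28 pairwise squared distances (x_i − x_j)² + (y_i − y_j)². The minimum is 10, attained by the pair ((2, 2), (3, 5)).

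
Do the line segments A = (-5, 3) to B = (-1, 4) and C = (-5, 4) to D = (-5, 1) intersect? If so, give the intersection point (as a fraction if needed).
Yes; intersection at (-5, 3) (t = 0 on AB, s = 1/3 on CD)

Parametrize AB as A + t(B − A) = (-5 + 4 t, 3 + 1 t) and CD as C + s(D − C) = (-5 + 0 s, 4 + -3 s). Solve the linear system for (t, s). Determinant = 12 ≠ 0, so a unique intersection of the containing lines exists. Solution: t = 0, s = 1/3 — both in [0, 1], so the segments cross. Intersection point: (-5, 3).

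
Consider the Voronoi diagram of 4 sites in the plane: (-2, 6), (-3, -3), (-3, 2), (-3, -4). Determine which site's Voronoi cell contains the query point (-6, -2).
Nearest site = (-3, -3)

The Voronoi cell of site s contains exactly those query points closer to s than to any other site. Compute squared distances from q = (-6, -2) to each site:
  (-3 − -6)² + (-3 − -2)² = 10
  (-3 − -6)² + (-4 − -2)² = 13
  (-3 − -6)² + (2 − -2)² = 25
  (-2 − -6)² + (6 − -2)² = 80
Minimum is attained by (-3, -3), so q lies in its Voronoi cell.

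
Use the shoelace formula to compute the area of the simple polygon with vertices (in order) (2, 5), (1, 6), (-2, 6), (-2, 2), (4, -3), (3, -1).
Area = 53/2

Shoelace formula: Area = (1/2) |Σ_i (x_i · y_{i+1} − x_{i+1} · y_i)| (indices mod n). Compute each cross term:
  (2)(6) − (1)(5) = 7
  (1)(6) − (-2)(6) = 18
  (-2)(2) − (-2)(6) = 8
  (-2)(-3) − (4)(2) = -2
  (4)(-1) − (3)(-3) = 5
  (3)(5) − (2)(-1) = 17
Sum = 53, so (signed) Area = 53/2 = 53/2, |Area| = 53/2.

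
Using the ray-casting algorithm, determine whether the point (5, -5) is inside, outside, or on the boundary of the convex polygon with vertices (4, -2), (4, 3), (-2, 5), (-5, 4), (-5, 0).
The point (5, -5) lies strictly outside the polygon

Cast a horizontal ray to the right from the query point and count how many polygon edges it crosses (each edge strictly once or zero times, handled with the usual half-open convention). 
Parity of crossings → even ⇒ outside.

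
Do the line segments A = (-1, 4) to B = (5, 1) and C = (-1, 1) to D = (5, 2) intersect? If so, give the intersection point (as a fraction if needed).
Yes; intersection at (7/2, 7/4) (t = 3/4 on AB, s = 3/4 on CD)

Parametrize AB as A + t(B − A) = (-1 + 6 t, 4 + -3 t) and CD as C + s(D − C) = (-1 + 6 s, 1 + 1 s). Solve the linear system for (t, s). Determinant = -24 ≠ 0, so a unique intersection of the containing lines exists. Solution: t = 3/4, s = 3/4 — both in [0, 1], so the segments cross. Intersection point: (7/2, 7/4).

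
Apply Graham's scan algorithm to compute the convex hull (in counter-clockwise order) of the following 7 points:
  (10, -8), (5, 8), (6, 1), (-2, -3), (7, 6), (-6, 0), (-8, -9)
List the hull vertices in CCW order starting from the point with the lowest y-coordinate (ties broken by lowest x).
Hull (CCW) = [(-8, -9), (10, -8), (7, 6), (5, 8), (-6, 0)]

Graham scan procedure:
  1. Find the pivot p₀ = point with lowest y (tie → lowest x): (-8, -9).
  2. Sort the remaining points by polar angle around p₀.
  3. Walk through sorted points, maintaining a stack; pop the top while the last three entries make a non-left turn (cross product ≤ 0).
  4. Final stack is the convex hull in CCW order: (-8, -9), (10, -8), (7, 6), (5, 8), (-6, 0).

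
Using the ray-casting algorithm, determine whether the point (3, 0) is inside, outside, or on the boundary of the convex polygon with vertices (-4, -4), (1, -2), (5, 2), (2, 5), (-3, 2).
The point (3, 0) lies on the polygon boundary

Boundary check: the query satisfies the collinearity and bounding-box conditions for some polygon edge, so it lies exactly on the boundary.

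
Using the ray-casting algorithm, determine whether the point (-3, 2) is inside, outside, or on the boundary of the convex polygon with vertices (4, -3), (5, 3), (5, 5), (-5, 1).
The point (-3, 2) lies strictly outside the polygon

Cast a horizontal ray to the right from the query point and count how many polygon edges it crosses (each edge strictly once or zero times, handled with the usual half-open convention). 
Parity of crossings → even ⇒ outside.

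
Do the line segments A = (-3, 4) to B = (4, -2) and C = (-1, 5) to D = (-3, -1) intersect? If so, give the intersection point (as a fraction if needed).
Yes; intersection at (-46/27, 26/9) (t = 5/27 on AB, s = 19/54 on CD)

Parametrize AB as A + t(B − A) = (-3 + 7 t, 4 + -6 t) and CD as C + s(D − C) = (-1 + -2 s, 5 + -6 s). Solve the linear system for (t, s). Determinant = 54 ≠ 0, so a unique intersection of the containing lines exists. Solution: t = 5/27, s = 19/54 — both in [0, 1], so the segments cross. Intersection point: (-46/27, 26/9).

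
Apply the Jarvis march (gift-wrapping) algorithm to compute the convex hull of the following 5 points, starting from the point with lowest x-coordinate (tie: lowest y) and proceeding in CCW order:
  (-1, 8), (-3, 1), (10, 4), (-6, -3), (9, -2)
Hull (CCW) = [(-6, -3), (9, -2), (10, 4), (-1, 8)]

Jarvis march: at each step, from the current hull vertex p, select the next vertex q as the point such that every other point lies strictly to the left of (or on) the directed line p → q. (Equivalently: for every other point r, the cross product (q − p) × (r − p) ≥ 0.)
Starting point (lowest x, tie lowest y): (-6, -3). Wrap until returning to start. Resulting hull: (-6, -3), (9, -2), (10, 4), (-1, 8).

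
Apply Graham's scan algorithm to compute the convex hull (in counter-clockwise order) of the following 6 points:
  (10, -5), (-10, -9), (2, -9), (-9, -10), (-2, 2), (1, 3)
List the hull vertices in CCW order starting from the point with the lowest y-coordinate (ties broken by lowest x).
Hull (CCW) = [(-9, -10), (2, -9), (10, -5), (1, 3), (-2, 2), (-10, -9)]

Graham scan procedure:
  1. Find the pivot p₀ = point with lowest y (tie → lowest x): (-9, -10).
  2. Sort the remaining points by polar angle around p₀.
  3. Walk through sorted points, maintaining a stack; pop the top while the last three entries make a non-left turn (cross product ≤ 0).
  4. Final stack is the convex hull in CCW order: (-9, -10), (2, -9), (10, -5), (1, 3), (-2, 2), (-10, -9).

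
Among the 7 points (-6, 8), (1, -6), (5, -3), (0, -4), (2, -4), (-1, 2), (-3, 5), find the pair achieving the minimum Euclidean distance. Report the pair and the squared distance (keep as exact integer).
Pair = ((0, -4), (2, -4)); squared distance = 4

Compute all C(7, 2) = 21 pairwise squared distances (x_i − x_j)² + (y_i − y_j)². The minimum is 4, attained by the pair ((0, -4), (2, -4)).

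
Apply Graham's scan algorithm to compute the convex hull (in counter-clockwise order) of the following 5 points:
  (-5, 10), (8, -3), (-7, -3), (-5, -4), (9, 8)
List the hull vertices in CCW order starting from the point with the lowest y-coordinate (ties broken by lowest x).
Hull (CCW) = [(-5, -4), (8, -3), (9, 8), (-5, 10), (-7, -3)]

Graham scan procedure:
  1. Find the pivot p₀ = point with lowest y (tie → lowest x): (-5, -4).
  2. Sort the remaining points by polar angle around p₀.
  3. Walk through sorted points, maintaining a stack; pop the top while the last three entries make a non-left turn (cross product ≤ 0).
  4. Final stack is the convex hull in CCW order: (-5, -4), (8, -3), (9, 8), (-5, 10), (-7, -3).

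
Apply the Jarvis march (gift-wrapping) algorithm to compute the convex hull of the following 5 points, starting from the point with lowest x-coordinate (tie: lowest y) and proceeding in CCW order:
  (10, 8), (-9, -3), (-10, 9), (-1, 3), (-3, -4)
Hull (CCW) = [(-10, 9), (-9, -3), (-3, -4), (10, 8)]

Jarvis march: at each step, from the current hull vertex p, select the next vertex q as the point such that every other point lies strictly to the left of (or on) the directed line p → q. (Equivalently: for every other point r, the cross product (q − p) × (r − p) ≥ 0.)
Starting point (lowest x, tie lowest y): (-10, 9). Wrap until returning to start. Resulting hull: (-10, 9), (-9, -3), (-3, -4), (10, 8).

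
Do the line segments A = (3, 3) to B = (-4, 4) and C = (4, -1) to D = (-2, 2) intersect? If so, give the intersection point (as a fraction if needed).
No (intersection of containing lines falls outside at least one segment)

Parametrize and solve: t = 7/5, s = 9/5. At least one of these is outside [0, 1], so the segments do not intersect.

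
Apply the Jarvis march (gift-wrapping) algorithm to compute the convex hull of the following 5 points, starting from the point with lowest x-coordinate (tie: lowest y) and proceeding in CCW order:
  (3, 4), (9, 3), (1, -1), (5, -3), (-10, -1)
Hull (CCW) = [(-10, -1), (5, -3), (9, 3), (3, 4)]

Jarvis march: at each step, from the current hull vertex p, select the next vertex q as the point such that every other point lies strictly to the left of (or on) the directed line p → q. (Equivalently: for every other point r, the cross product (q − p) × (r − p) ≥ 0.)
Starting point (lowest x, tie lowest y): (-10, -1). Wrap until returning to start. Resulting hull: (-10, -1), (5, -3), (9, 3), (3, 4).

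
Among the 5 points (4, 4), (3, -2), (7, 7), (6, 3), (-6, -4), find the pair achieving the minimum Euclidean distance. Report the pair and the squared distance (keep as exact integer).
Pair = ((4, 4), (6, 3)); squared distance = 5

Compute all C(5, 2) = 10 pairwise squared distances (x_i − x_j)² + (y_i − y_j)². The minimum is 5, attained by the pair ((4, 4), (6, 3)).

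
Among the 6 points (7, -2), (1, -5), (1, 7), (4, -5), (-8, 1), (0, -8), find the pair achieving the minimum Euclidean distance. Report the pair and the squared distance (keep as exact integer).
Pair = ((1, -5), (4, -5)); squared distance = 9

Compute all C(6, 2) = 15 pairwise squared distances (x_i − x_j)² + (y_i − y_j)². The minimum is 9, attained by the pair ((1, -5), (4, -5)).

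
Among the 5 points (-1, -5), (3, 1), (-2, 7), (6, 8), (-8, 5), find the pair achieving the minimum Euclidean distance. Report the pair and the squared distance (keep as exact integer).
Pair = ((-2, 7), (-8, 5)); squared distance = 40

Compute all C(5, 2) = 10 pairwise squared distances (x_i − x_j)² + (y_i − y_j)². The minimum is 40, attained by the pair ((-2, 7), (-8, 5)).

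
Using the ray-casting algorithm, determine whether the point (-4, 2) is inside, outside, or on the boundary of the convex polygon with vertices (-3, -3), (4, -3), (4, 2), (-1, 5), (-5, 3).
The point (-4, 2) lies strictly inside the polygon

Cast a horizontal ray to the right from the query point and count how many polygon edges it crosses (each edge strictly once or zero times, handled with the usual half-open convention). 
Parity of crossings → odd ⇒ inside.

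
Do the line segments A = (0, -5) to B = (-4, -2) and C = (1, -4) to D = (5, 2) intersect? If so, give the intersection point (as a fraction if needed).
No (intersection of containing lines falls outside at least one segment)

Parametrize and solve: t = -1/18, s = -7/36. At least one of these is outside [0, 1], so the segments do not intersect.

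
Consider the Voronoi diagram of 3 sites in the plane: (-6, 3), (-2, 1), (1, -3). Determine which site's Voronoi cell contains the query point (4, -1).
Nearest site = (1, -3)

The Voronoi cell of site s contains exactly those query points closer to s than to any other site. Compute squared distances from q = (4, -1) to each site:
  (1 − 4)² + (-3 − -1)² = 13
  (-2 − 4)² + (1 − -1)² = 40
  (-6 − 4)² + (3 − -1)² = 116
Minimum is attained by (1, -3), so q lies in its Voronoi cell.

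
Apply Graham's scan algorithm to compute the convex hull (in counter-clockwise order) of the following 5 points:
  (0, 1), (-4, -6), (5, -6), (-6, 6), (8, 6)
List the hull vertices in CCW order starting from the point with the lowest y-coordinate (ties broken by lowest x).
Hull (CCW) = [(-4, -6), (5, -6), (8, 6), (-6, 6)]

Graham scan procedure:
  1. Find the pivot p₀ = point with lowest y (tie → lowest x): (-4, -6).
  2. Sort the remaining points by polar angle around p₀.
  3. Walk through sorted points, maintaining a stack; pop the top while the last three entries make a non-left turn (cross product ≤ 0).
  4. Final stack is the convex hull in CCW order: (-4, -6), (5, -6), (8, 6), (-6, 6).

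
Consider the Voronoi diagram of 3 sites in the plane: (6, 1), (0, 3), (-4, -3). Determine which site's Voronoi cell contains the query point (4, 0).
Nearest site = (6, 1)

The Voronoi cell of site s contains exactly those query points closer to s than to any other site. Compute squared distances from q = (4, 0) to each site:
  (6 − 4)² + (1 − 0)² = 5
  (0 − 4)² + (3 − 0)² = 25
  (-4 − 4)² + (-3 − 0)² = 73
Minimum is attained by (6, 1), so q lies in its Voronoi cell.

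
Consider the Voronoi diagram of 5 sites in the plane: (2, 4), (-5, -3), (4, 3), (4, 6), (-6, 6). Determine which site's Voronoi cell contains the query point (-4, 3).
Nearest site = (-6, 6)

The Voronoi cell of site s contains exactly those query points closer to s than to any other site. Compute squared distances from q = (-4, 3) to each site:
  (-6 − -4)² + (6 − 3)² = 13
  (-5 − -4)² + (-3 − 3)² = 37
  (2 − -4)² + (4 − 3)² = 37
  (4 − -4)² + (3 − 3)² = 64
  (4 − -4)² + (6 − 3)² = 73
Minimum is attained by (-6, 6), so q lies in its Voronoi cell.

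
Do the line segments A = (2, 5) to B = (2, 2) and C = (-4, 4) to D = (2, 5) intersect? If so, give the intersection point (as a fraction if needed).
Yes; intersection at (2, 5) (t = 0 on AB, s = 1 on CD)

Parametrize AB as A + t(B − A) = (2 + 0 t, 5 + -3 t) and CD as C + s(D − C) = (-4 + 6 s, 4 + 1 s). Solve the linear system for (t, s). Determinant = -18 ≠ 0, so a unique intersection of the containing lines exists. Solution: t = 0, s = 1 — both in [0, 1], so the segments cross. Intersection point: (2, 5).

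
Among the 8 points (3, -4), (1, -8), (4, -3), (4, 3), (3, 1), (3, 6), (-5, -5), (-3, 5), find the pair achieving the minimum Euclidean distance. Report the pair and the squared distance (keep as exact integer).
Pair = ((3, -4), (4, -3)); squared distance = 2

Compute all C(8, 2) = 28 pairwise squared distances (x_i − x_j)² + (y_i − y_j)². The minimum is 2, attained by the pair ((3, -4), (4, -3)).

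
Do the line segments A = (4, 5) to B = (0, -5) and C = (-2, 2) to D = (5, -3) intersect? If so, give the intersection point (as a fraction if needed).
Yes; intersection at (26/15, -2/3) (t = 17/30 on AB, s = 8/15 on CD)

Parametrize AB as A + t(B − A) = (4 + -4 t, 5 + -10 t) and CD as C + s(D − C) = (-2 + 7 s, 2 + -5 s). Solve the linear system for (t, s). Determinant = -90 ≠ 0, so a unique intersection of the containing lines exists. Solution: t = 17/30, s = 8/15 — both in [0, 1], so the segments cross. Intersection point: (26/15, -2/3).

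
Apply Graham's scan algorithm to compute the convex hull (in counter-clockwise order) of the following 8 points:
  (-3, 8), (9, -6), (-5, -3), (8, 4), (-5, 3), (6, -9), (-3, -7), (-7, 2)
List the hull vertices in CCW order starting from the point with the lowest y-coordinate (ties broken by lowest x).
Hull (CCW) = [(6, -9), (9, -6), (8, 4), (-3, 8), (-7, 2), (-5, -3), (-3, -7)]

Graham scan procedure:
  1. Find the pivot p₀ = point with lowest y (tie → lowest x): (6, -9).
  2. Sort the remaining points by polar angle around p₀.
  3. Walk through sorted points, maintaining a stack; pop the top while the last three entries make a non-left turn (cross product ≤ 0).
  4. Final stack is the convex hull in CCW order: (6, -9), (9, -6), (8, 4), (-3, 8), (-7, 2), (-5, -3), (-3, -7).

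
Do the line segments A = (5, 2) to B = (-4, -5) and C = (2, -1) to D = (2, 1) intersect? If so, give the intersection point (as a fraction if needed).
Yes; intersection at (2, -1/3) (t = 1/3 on AB, s = 1/3 on CD)

Parametrize AB as A + t(B − A) = (5 + -9 t, 2 + -7 t) and CD as C + s(D − C) = (2 + 0 s, -1 + 2 s). Solve the linear system for (t, s). Determinant = 18 ≠ 0, so a unique intersection of the containing lines exists. Solution: t = 1/3, s = 1/3 — both in [0, 1], so the segments cross. Intersection point: (2, -1/3).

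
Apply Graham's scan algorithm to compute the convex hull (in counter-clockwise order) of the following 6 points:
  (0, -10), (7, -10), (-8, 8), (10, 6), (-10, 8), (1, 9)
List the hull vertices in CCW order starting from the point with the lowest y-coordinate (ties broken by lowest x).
Hull (CCW) = [(0, -10), (7, -10), (10, 6), (1, 9), (-10, 8)]

Graham scan procedure:
  1. Find the pivot p₀ = point with lowest y (tie → lowest x): (0, -10).
  2. Sort the remaining points by polar angle around p₀.
  3. Walk through sorted points, maintaining a stack; pop the top while the last three entries make a non-left turn (cross product ≤ 0).
  4. Final stack is the convex hull in CCW order: (0, -10), (7, -10), (10, 6), (1, 9), (-10, 8).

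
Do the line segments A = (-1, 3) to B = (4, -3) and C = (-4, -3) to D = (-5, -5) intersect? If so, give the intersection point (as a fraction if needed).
No (intersection of containing lines falls outside at least one segment)

Parametrize and solve: t = 0, s = -3. At least one of these is outside [0, 1], so the segments do not intersect.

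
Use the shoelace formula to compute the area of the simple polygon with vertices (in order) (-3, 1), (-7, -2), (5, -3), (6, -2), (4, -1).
Area = 55/2

Shoelace formula: Area = (1/2) |Σ_i (x_i · y_{i+1} − x_{i+1} · y_i)| (indices mod n). Compute each cross term:
  (-3)(-2) − (-7)(1) = 13
  (-7)(-3) − (5)(-2) = 31
  (5)(-2) − (6)(-3) = 8
  (6)(-1) − (4)(-2) = 2
  (4)(1) − (-3)(-1) = 1
Sum = 55, so (signed) Area = 55/2 = 55/2, |Area| = 55/2.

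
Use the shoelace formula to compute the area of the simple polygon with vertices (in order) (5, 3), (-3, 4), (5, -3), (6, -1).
Area = 27

Shoelace formula: Area = (1/2) |Σ_i (x_i · y_{i+1} − x_{i+1} · y_i)| (indices mod n). Compute each cross term:
  (5)(4) − (-3)(3) = 29
  (-3)(-3) − (5)(4) = -11
  (5)(-1) − (6)(-3) = 13
  (6)(3) − (5)(-1) = 23
Sum = 54, so (signed) Area = 54/2 = 27, |Area| = 27.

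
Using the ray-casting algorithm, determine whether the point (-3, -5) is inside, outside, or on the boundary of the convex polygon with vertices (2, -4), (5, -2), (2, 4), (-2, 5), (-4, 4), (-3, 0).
The point (-3, -5) lies strictly outside the polygon

Cast a horizontal ray to the right from the query point and count how many polygon edges it crosses (each edge strictly once or zero times, handled with the usual half-open convention). 
Parity of crossings → even ⇒ outside.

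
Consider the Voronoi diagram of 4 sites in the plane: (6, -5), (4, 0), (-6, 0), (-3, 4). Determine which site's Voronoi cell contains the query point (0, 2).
Nearest site = (-3, 4)

The Voronoi cell of site s contains exactly those query points closer to s than to any other site. Compute squared distances from q = (0, 2) to each site:
  (-3 − 0)² + (4 − 2)² = 13
  (4 − 0)² + (0 − 2)² = 20
  (-6 − 0)² + (0 − 2)² = 40
  (6 − 0)² + (-5 − 2)² = 85
Minimum is attained by (-3, 4), so q lies in its Voronoi cell.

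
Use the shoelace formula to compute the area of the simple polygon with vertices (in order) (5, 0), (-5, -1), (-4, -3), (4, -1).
Area = 27/2

Shoelace formula: Area = (1/2) |Σ_i (x_i · y_{i+1} − x_{i+1} · y_i)| (indices mod n). Compute each cross term:
  (5)(-1) − (-5)(0) = -5
  (-5)(-3) − (-4)(-1) = 11
  (-4)(-1) − (4)(-3) = 16
  (4)(0) − (5)(-1) = 5
Sum = 27, so (signed) Area = 27/2 = 27/2, |Area| = 27/2.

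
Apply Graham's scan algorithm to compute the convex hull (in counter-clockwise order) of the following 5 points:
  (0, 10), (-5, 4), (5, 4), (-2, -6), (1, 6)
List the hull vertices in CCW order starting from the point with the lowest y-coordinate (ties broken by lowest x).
Hull (CCW) = [(-2, -6), (5, 4), (0, 10), (-5, 4)]

Graham scan procedure:
  1. Find the pivot p₀ = point with lowest y (tie → lowest x): (-2, -6).
  2. Sort the remaining points by polar angle around p₀.
  3. Walk through sorted points, maintaining a stack; pop the top while the last three entries make a non-left turn (cross product ≤ 0).
  4. Final stack is the convex hull in CCW order: (-2, -6), (5, 4), (0, 10), (-5, 4).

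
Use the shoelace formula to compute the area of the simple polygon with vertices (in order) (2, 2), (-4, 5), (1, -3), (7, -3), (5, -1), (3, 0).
Area = 30

Shoelace formula: Area = (1/2) |Σ_i (x_i · y_{i+1} − x_{i+1} · y_i)| (indices mod n). Compute each cross term:
  (2)(5) − (-4)(2) = 18
  (-4)(-3) − (1)(5) = 7
  (1)(-3) − (7)(-3) = 18
  (7)(-1) − (5)(-3) = 8
  (5)(0) − (3)(-1) = 3
  (3)(2) − (2)(0) = 6
Sum = 60, so (signed) Area = 60/2 = 30, |Area| = 30.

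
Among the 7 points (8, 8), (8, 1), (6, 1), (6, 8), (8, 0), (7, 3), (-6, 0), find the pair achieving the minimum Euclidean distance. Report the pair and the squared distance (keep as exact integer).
Pair = ((8, 1), (8, 0)); squared distance = 1

Compute all C(7, 2) = 21 pairwise squared distances (x_i − x_j)² + (y_i − y_j)². The minimum is 1, attained by the pair ((8, 1), (8, 0)).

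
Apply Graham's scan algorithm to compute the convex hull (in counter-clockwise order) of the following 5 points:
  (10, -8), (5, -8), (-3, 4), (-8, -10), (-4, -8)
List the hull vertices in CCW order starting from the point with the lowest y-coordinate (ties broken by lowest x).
Hull (CCW) = [(-8, -10), (10, -8), (-3, 4)]

Graham scan procedure:
  1. Find the pivot p₀ = point with lowest y (tie → lowest x): (-8, -10).
  2. Sort the remaining points by polar angle around p₀.
  3. Walk through sorted points, maintaining a stack; pop the top while the last three entries make a non-left turn (cross product ≤ 0).
  4. Final stack is the convex hull in CCW order: (-8, -10), (10, -8), (-3, 4).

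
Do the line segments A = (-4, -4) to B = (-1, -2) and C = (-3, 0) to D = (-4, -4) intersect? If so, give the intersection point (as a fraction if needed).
Yes; intersection at (-4, -4) (t = 0 on AB, s = 1 on CD)

Parametrize AB as A + t(B − A) = (-4 + 3 t, -4 + 2 t) and CD as C + s(D − C) = (-3 + -1 s, 0 + -4 s). Solve the linear system for (t, s). Determinant = 10 ≠ 0, so a unique intersection of the containing lines exists. Solution: t = 0, s = 1 — both in [0, 1], so the segments cross. Intersection point: (-4, -4).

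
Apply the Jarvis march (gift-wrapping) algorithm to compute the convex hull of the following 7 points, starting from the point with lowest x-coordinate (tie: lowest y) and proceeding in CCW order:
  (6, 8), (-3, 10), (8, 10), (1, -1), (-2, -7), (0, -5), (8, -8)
Hull (CCW) = [(-3, 10), (-2, -7), (8, -8), (8, 10)]

Jarvis march: at each step, from the current hull vertex p, select the next vertex q as the point such that every other point lies strictly to the left of (or on) the directed line p → q. (Equivalently: for every other point r, the cross product (q − p) × (r − p) ≥ 0.)
Starting point (lowest x, tie lowest y): (-3, 10). Wrap until returning to start. Resulting hull: (-3, 10), (-2, -7), (8, -8), (8, 10).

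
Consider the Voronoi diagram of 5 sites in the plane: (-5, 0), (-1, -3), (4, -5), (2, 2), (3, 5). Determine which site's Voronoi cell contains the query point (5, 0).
Nearest site = (2, 2)

The Voronoi cell of site s contains exactly those query points closer to s than to any other site. Compute squared distances from q = (5, 0) to each site:
  (2 − 5)² + (2 − 0)² = 13
  (4 − 5)² + (-5 − 0)² = 26
  (3 − 5)² + (5 − 0)² = 29
  (-1 − 5)² + (-3 − 0)² = 45
  (-5 − 5)² + (0 − 0)² = 100
Minimum is attained by (2, 2), so q lies in its Voronoi cell.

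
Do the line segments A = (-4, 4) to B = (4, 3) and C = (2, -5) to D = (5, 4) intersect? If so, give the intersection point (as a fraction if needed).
No (intersection of containing lines falls outside at least one segment)

Parametrize and solve: t = 27/25, s = 22/25. At least one of these is outside [0, 1], so the segments do not intersect.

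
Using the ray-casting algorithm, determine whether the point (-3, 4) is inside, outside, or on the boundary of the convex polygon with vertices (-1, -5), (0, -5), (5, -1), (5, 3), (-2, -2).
The point (-3, 4) lies strictly outside the polygon

Cast a horizontal ray to the right from the query point and count how many polygon edges it crosses (each edge strictly once or zero times, handled with the usual half-open convention). 
Parity of crossings → even ⇒ outside.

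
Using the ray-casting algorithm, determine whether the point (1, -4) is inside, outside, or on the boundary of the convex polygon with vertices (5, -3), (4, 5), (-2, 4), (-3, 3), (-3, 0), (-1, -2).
The point (1, -4) lies strictly outside the polygon

Cast a horizontal ray to the right from the query point and count how many polygon edges it crosses (each edge strictly once or zero times, handled with the usual half-open convention). 
Parity of crossings → even ⇒ outside.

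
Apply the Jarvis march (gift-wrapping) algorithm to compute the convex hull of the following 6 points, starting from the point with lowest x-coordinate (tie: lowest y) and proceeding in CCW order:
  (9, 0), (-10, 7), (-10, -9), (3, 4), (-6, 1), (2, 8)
Hull (CCW) = [(-10, -9), (9, 0), (2, 8), (-10, 7)]

Jarvis march: at each step, from the current hull vertex p, select the next vertex q as the point such that every other point lies strictly to the left of (or on) the directed line p → q. (Equivalently: for every other point r, the cross product (q − p) × (r − p) ≥ 0.)
Starting point (lowest x, tie lowest y): (-10, -9). Wrap until returning to start. Resulting hull: (-10, -9), (9, 0), (2, 8), (-10, 7).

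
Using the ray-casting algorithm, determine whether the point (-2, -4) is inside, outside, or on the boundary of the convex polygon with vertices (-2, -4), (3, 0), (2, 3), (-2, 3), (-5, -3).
The point (-2, -4) lies on the polygon boundary

Boundary check: the query satisfies the collinearity and bounding-box conditions for some polygon edge, so it lies exactly on the boundary.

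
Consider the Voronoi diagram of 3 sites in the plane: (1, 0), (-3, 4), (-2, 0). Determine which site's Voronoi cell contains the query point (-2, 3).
Nearest site = (-3, 4)

The Voronoi cell of site s contains exactly those query points closer to s than to any other site. Compute squared distances from q = (-2, 3) to each site:
  (-3 − -2)² + (4 − 3)² = 2
  (-2 − -2)² + (0 − 3)² = 9
  (1 − -2)² + (0 − 3)² = 18
Minimum is attained by (-3, 4), so q lies in its Voronoi cell.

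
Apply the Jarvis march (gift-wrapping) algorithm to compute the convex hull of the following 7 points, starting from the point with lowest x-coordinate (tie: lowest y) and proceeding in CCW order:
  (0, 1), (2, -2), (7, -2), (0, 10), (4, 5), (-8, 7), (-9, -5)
Hull (CCW) = [(-9, -5), (7, -2), (4, 5), (0, 10), (-8, 7)]

Jarvis march: at each step, from the current hull vertex p, select the next vertex q as the point such that every other point lies strictly to the left of (or on) the directed line p → q. (Equivalently: for every other point r, the cross product (q − p) × (r − p) ≥ 0.)
Starting point (lowest x, tie lowest y): (-9, -5). Wrap until returning to start. Resulting hull: (-9, -5), (7, -2), (4, 5), (0, 10), (-8, 7).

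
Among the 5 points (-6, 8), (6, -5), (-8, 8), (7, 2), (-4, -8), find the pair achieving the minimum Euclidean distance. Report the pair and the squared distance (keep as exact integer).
Pair = ((-6, 8), (-8, 8)); squared distance = 4

Compute all C(5, 2) = 10 pairwise squared distances (x_i − x_j)² + (y_i − y_j)². The minimum is 4, attained by the pair ((-6, 8), (-8, 8)).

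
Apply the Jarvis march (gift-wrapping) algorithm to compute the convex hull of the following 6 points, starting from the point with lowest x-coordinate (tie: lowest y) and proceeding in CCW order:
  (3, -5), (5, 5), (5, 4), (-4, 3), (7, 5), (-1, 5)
Hull (CCW) = [(-4, 3), (3, -5), (7, 5), (-1, 5)]

Jarvis march: at each step, from the current hull vertex p, select the next vertex q as the point such that every other point lies strictly to the left of (or on) the directed line p → q. (Equivalently: for every other point r, the cross product (q − p) × (r − p) ≥ 0.)
Starting point (lowest x, tie lowest y): (-4, 3). Wrap until returning to start. Resulting hull: (-4, 3), (3, -5), (7, 5), (-1, 5).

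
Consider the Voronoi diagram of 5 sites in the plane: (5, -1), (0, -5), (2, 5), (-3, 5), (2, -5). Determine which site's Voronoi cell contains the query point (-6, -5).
Nearest site = (0, -5)

The Voronoi cell of site s contains exactly those query points closer to s than to any other site. Compute squared distances from q = (-6, -5) to each site:
  (0 − -6)² + (-5 − -5)² = 36
  (2 − -6)² + (-5 − -5)² = 64
  (-3 − -6)² + (5 − -5)² = 109
  (5 − -6)² + (-1 − -5)² = 137
  (2 − -6)² + (5 − -5)² = 164
Minimum is attained by (0, -5), so q lies in its Voronoi cell.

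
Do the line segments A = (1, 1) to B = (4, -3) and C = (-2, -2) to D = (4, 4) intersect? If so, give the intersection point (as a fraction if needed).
Yes; intersection at (1, 1) (t = 0 on AB, s = 1/2 on CD)

Parametrize AB as A + t(B − A) = (1 + 3 t, 1 + -4 t) and CD as C + s(D − C) = (-2 + 6 s, -2 + 6 s). Solve the linear system for (t, s). Determinant = -42 ≠ 0, so a unique intersection of the containing lines exists. Solution: t = 0, s = 1/2 — both in [0, 1], so the segments cross. Intersection point: (1, 1).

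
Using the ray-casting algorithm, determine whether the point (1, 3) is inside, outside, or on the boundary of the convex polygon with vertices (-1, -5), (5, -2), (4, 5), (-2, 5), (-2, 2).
The point (1, 3) lies strictly inside the polygon

Cast a horizontal ray to the right from the query point and count how many polygon edges it crosses (each edge strictly once or zero times, handled with the usual half-open convention). 
Parity of crossings → odd ⇒ inside.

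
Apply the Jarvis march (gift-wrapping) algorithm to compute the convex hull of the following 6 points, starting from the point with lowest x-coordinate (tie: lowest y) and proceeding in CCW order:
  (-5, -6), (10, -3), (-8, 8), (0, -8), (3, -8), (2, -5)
Hull (CCW) = [(-8, 8), (-5, -6), (0, -8), (3, -8), (10, -3)]

Jarvis march: at each step, from the current hull vertex p, select the next vertex q as the point such that every other point lies strictly to the left of (or on) the directed line p → q. (Equivalently: for every other point r, the cross product (q − p) × (r − p) ≥ 0.)
Starting point (lowest x, tie lowest y): (-8, 8). Wrap until returning to start. Resulting hull: (-8, 8), (-5, -6), (0, -8), (3, -8), (10, -3).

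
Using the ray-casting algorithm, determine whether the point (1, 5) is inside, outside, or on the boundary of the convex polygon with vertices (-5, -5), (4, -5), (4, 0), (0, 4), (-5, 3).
The point (1, 5) lies strictly outside the polygon

Cast a horizontal ray to the right from the query point and count how many polygon edges it crosses (each edge strictly once or zero times, handled with the usual half-open convention). 
Parity of crossings → even ⇒ outside.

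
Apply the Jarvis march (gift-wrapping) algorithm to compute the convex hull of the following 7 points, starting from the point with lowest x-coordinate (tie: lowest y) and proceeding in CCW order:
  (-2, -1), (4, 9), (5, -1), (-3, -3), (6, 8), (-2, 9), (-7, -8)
Hull (CCW) = [(-7, -8), (5, -1), (6, 8), (4, 9), (-2, 9)]

Jarvis march: at each step, from the current hull vertex p, select the next vertex q as the point such that every other point lies strictly to the left of (or on) the directed line p → q. (Equivalently: for every other point r, the cross product (q − p) × (r − p) ≥ 0.)
Starting point (lowest x, tie lowest y): (-7, -8). Wrap until returning to start. Resulting hull: (-7, -8), (5, -1), (6, 8), (4, 9), (-2, 9).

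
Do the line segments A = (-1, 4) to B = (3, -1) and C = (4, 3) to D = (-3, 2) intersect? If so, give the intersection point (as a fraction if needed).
Yes; intersection at (3/13, 32/13) (t = 4/13 on AB, s = 7/13 on CD)

Parametrize AB as A + t(B − A) = (-1 + 4 t, 4 + -5 t) and CD as C + s(D − C) = (4 + -7 s, 3 + -1 s). Solve the linear system for (t, s). Determinant = 39 ≠ 0, so a unique intersection of the containing lines exists. Solution: t = 4/13, s = 7/13 — both in [0, 1], so the segments cross. Intersection point: (3/13, 32/13).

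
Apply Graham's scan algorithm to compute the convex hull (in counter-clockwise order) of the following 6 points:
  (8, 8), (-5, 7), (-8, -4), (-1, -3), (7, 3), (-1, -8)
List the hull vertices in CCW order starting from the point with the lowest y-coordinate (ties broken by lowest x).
Hull (CCW) = [(-1, -8), (7, 3), (8, 8), (-5, 7), (-8, -4)]

Graham scan procedure:
  1. Find the pivot p₀ = point with lowest y (tie → lowest x): (-1, -8).
  2. Sort the remaining points by polar angle around p₀.
  3. Walk through sorted points, maintaining a stack; pop the top while the last three entries make a non-left turn (cross product ≤ 0).
  4. Final stack is the convex hull in CCW order: (-1, -8), (7, 3), (8, 8), (-5, 7), (-8, -4).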